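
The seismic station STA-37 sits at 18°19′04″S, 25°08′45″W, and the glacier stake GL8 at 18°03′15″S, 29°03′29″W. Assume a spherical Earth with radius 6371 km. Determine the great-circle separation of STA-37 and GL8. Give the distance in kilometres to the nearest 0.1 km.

STA-37: φ = -18.31778°, λ = -25.14583°
GL8: φ = -18.05417°, λ = -29.05806°
Δφ = 0.2636°,  Δλ = -3.9122°
a = sin²(Δφ/2) + cos φ₁ cos φ₂ sin²(Δλ/2) = 0.001057
c = 2·arcsin(√a) = 0.065032 rad = 3.7261°
d = R·c = 6371 × 0.065032 = 414.3 km

414.3 km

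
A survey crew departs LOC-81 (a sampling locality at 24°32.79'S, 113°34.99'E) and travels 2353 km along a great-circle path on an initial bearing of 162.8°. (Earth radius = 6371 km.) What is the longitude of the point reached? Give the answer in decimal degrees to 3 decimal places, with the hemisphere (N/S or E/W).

122.193°E

LOC-81: φ = -24.54650°, λ = +113.58317°
δ = d/R = 2353/6371 = 0.369330 rad
φ₂ = arcsin(sin φ₁ cos δ + cos φ₁ sin δ cos θ)
   = arcsin(-0.41543·0.93257 + 0.90962·0.36099·-0.95528) = -44.51529°
λ₂ = λ₁ + atan2(sin θ sin δ cos φ₁, cos δ − sin φ₁ sin φ₂) = 122.19289°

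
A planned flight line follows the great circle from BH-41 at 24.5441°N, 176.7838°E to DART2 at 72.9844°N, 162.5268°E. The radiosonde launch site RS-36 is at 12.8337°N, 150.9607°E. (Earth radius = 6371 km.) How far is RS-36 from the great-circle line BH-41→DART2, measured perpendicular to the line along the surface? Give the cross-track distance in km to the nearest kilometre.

2890 km

δ₁₃ = central angle BH-41→RS-36 = 0.472087 rad  (haversine)
θ₁₃ = bearing BH-41→RS-36 = 249.060°,  θ₁₂ = bearing BH-41→DART2 = 354.526°
dₓₜ = R·arcsin(sin δ₁₃ · sin(θ₁₃ − θ₁₂)) = 6371·arcsin(0.45475·sin(-105.466°)) = -2890.417 km
|dₓₜ| = 2890.417 km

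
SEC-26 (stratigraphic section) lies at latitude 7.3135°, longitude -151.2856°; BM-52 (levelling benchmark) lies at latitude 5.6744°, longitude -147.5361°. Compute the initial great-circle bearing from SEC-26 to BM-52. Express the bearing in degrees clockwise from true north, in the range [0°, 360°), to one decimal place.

113.5°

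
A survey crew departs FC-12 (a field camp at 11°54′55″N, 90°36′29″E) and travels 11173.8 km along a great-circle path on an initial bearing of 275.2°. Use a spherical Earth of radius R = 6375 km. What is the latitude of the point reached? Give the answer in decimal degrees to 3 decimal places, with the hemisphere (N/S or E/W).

2.858°N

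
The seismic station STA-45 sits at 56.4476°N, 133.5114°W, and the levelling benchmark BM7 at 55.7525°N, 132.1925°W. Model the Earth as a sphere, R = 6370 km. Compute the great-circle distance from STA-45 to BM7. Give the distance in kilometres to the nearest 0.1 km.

112.5 km

Δφ = -0.6951°,  Δλ = 1.3189°
a = sin²(Δφ/2) + cos φ₁ cos φ₂ sin²(Δλ/2) = 0.000078
c = 2·arcsin(√a) = 0.017663 rad = 1.0120°
d = R·c = 6370 × 0.017663 = 112.5 km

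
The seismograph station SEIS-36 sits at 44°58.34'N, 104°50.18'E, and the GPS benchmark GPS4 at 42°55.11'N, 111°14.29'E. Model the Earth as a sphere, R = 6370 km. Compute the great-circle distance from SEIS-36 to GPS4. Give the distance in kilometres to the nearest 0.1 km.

SEIS-36: φ = +44.97233°, λ = +104.83633°
GPS4: φ = +42.91850°, λ = +111.23817°
Δφ = -2.0538°,  Δλ = 6.4018°
a = sin²(Δφ/2) + cos φ₁ cos φ₂ sin²(Δλ/2) = 0.001936
c = 2·arcsin(√a) = 0.088039 rad = 5.0443°
d = R·c = 6370 × 0.088039 = 560.8 km

560.8 km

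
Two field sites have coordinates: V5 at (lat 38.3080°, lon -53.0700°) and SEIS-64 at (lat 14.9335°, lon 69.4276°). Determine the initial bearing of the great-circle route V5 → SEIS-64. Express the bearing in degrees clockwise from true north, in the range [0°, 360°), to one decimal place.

Δλ = 122.4976°
y = sin Δλ · cos φ₂ = 0.814928
x = cos φ₁ sin φ₂ − sin φ₁ cos φ₂ cos Δλ = 0.524008
θ = atan2(y, x) = 57.2585° → 57.2585° (mod 360°)

57.3°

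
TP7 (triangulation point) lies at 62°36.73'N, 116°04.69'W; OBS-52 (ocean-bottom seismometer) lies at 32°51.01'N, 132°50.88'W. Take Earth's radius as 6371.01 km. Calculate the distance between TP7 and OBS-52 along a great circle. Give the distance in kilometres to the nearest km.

TP7: φ = +62.61217°, λ = -116.07817°
OBS-52: φ = +32.85017°, λ = -132.84800°
Δφ = -29.7620°,  Δλ = -16.7698°
a = sin²(Δφ/2) + cos φ₁ cos φ₂ sin²(Δλ/2) = 0.074170
c = 2·arcsin(√a) = 0.551652 rad = 31.6074°
d = R·c = 6371.01 × 0.551652 = 3514.6 km

3515 km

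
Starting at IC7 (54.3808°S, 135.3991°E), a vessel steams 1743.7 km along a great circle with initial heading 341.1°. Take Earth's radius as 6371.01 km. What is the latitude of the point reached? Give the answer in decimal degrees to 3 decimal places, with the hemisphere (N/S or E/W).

δ = d/R = 1743.7/6371.01 = 0.273693 rad
φ₂ = arcsin(sin φ₁ cos δ + cos φ₁ sin δ cos θ)
   = arcsin(-0.81291·0.96278 + 0.58240·0.27029·0.94609) = -39.32517°
λ₂ = λ₁ + atan2(sin θ sin δ cos φ₁, cos δ − sin φ₁ sin φ₂) = 128.90048°

39.325°S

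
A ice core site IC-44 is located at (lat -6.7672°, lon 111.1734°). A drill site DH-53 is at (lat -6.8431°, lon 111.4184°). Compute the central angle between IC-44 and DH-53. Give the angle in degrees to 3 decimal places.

0.255°

Δφ = -0.0759°,  Δλ = 0.2450°
a = sin²(Δφ/2) + cos φ₁ cos φ₂ sin²(Δλ/2) = 0.000005
c = 2·arcsin(√a) = 0.004448 rad = 0.2548°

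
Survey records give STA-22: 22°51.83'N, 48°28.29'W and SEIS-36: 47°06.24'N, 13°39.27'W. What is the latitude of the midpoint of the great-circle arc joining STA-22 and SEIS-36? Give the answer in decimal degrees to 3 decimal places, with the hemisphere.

STA-22: φ = +22.86383°, λ = -48.47150°
SEIS-36: φ = +47.10400°, λ = -13.65450°
Bx = cos φ₂ cos Δλ = 0.558816,  By = cos φ₂ sin Δλ = 0.388633
φₘ = atan2(sin φ₁ + sin φ₂, √((cos φ₁ + Bx)² + By²)) = 36.22532°
λₘ = λ₁ + atan2(By, cos φ₁ + Bx) = -33.76072°

36.225°N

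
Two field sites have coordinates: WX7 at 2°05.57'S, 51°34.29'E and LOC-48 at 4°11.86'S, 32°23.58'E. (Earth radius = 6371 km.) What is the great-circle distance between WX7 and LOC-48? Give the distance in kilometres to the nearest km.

WX7: φ = -2.09283°, λ = +51.57150°
LOC-48: φ = -4.19767°, λ = +32.39300°
Δφ = -2.1048°,  Δλ = -19.1785°
a = sin²(Δφ/2) + cos φ₁ cos φ₂ sin²(Δλ/2) = 0.027995
c = 2·arcsin(√a) = 0.336213 rad = 19.2636°
d = R·c = 6371 × 0.336213 = 2142.0 km

2142 km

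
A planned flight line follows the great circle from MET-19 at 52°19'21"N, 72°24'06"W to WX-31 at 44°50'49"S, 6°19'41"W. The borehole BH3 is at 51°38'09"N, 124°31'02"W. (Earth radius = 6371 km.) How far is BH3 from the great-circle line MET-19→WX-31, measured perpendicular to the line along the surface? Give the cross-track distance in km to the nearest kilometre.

MET-19: φ = +52.32250°, λ = -72.40167°
WX-31: φ = -44.84694°, λ = -6.32806°
BH3: φ = +51.63583°, λ = -124.51722°
δ₁₃ = central angle MET-19→BH3 = 0.548085 rad  (haversine)
θ₁₃ = bearing MET-19→BH3 = 289.928°,  θ₁₂ = bearing MET-19→WX-31 = 135.463°
dₓₜ = R·arcsin(sin δ₁₃ · sin(θ₁₃ − θ₁₂)) = 6371·arcsin(0.52105·sin(154.465°)) = 1443.266 km
|dₓₜ| = 1443.266 km

1443 km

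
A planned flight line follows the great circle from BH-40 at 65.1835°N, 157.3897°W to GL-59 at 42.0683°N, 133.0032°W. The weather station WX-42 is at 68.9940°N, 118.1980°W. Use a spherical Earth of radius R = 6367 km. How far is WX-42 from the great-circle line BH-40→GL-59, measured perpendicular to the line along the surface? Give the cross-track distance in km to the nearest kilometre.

1683 km

δ₁₃ = central angle BH-40→WX-42 = 0.269355 rad  (haversine)
θ₁₃ = bearing BH-40→WX-42 = 58.346°,  θ₁₂ = bearing BH-40→GL-59 = 137.326°
dₓₜ = R·arcsin(sin δ₁₃ · sin(θ₁₃ − θ₁₂)) = 6367·arcsin(0.26611·sin(-78.981°)) = -1682.596 km
|dₓₜ| = 1682.596 km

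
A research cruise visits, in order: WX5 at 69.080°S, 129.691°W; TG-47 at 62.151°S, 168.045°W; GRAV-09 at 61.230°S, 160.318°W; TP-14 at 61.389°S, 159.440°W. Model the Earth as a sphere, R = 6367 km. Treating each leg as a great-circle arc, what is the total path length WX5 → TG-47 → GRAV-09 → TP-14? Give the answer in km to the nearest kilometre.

WX5→TG-47: c = 0.295352 rad, d = 1880.51 km
TG-47→GRAV-09: c = 0.065901 rad, d = 419.59 km
GRAV-09→TP-14: c = 0.007863 rad, d = 50.06 km
Total = 1880.51 + 419.59 + 50.06 = 2350.16 km

2350 km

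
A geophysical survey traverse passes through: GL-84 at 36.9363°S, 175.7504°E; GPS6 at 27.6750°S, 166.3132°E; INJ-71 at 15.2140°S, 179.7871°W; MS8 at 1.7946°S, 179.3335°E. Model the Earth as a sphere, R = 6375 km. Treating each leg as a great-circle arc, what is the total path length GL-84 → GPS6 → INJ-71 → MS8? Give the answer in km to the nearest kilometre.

4850 km

GL-84→GPS6: c = 0.213079 rad, d = 1358.38 km
GPS6→INJ-71: c = 0.312982 rad, d = 1995.26 km
INJ-71→MS8: c = 0.234702 rad, d = 1496.22 km
Total = 1358.38 + 1995.26 + 1496.22 = 4849.86 km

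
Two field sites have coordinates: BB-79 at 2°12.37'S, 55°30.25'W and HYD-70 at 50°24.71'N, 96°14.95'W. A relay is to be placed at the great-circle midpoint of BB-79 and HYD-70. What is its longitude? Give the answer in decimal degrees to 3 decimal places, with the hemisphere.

71.181°W

BB-79: φ = -2.20617°, λ = -55.50417°
HYD-70: φ = +50.41183°, λ = -96.24917°
Bx = cos φ₂ cos Δλ = 0.482806,  By = cos φ₂ sin Δλ = -0.415939
φₘ = atan2(sin φ₁ + sin φ₂, √((cos φ₁ + Bx)² + By²)) = 25.43718°
λₘ = λ₁ + atan2(By, cos φ₁ + Bx) = -71.18084°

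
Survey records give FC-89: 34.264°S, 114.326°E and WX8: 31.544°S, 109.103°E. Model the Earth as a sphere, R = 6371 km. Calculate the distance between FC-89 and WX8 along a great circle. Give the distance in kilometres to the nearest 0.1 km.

Δφ = 2.7200°,  Δλ = -5.2230°
a = sin²(Δφ/2) + cos φ₁ cos φ₂ sin²(Δλ/2) = 0.002026
c = 2·arcsin(√a) = 0.090042 rad = 5.1590°
d = R·c = 6371 × 0.090042 = 573.7 km

573.7 km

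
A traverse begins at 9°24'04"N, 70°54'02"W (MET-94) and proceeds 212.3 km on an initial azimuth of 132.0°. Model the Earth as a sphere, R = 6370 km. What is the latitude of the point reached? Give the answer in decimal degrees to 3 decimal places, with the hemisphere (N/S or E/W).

MET-94: φ = +9.40111°, λ = -70.90056°
δ = d/R = 212.3/6370 = 0.033328 rad
φ₂ = arcsin(sin φ₁ cos δ + cos φ₁ sin δ cos θ)
   = arcsin(0.16335·0.99944 + 0.98657·0.03332·-0.66913) = 8.12060°
λ₂ = λ₁ + atan2(sin θ sin δ cos φ₁, cos δ − sin φ₁ sin φ₂) = -69.46722°

8.121°N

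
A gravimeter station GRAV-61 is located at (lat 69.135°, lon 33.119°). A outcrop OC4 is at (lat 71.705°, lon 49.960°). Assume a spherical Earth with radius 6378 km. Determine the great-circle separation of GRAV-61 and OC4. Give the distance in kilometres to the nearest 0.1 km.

Δφ = 2.5700°,  Δλ = 16.8410°
a = sin²(Δφ/2) + cos φ₁ cos φ₂ sin²(Δλ/2) = 0.002900
c = 2·arcsin(√a) = 0.107763 rad = 6.1744°
d = R·c = 6378 × 0.107763 = 687.3 km

687.3 km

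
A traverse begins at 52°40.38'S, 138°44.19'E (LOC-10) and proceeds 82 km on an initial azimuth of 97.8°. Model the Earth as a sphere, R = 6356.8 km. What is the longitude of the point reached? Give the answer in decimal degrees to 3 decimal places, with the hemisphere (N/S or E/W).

LOC-10: φ = -52.67300°, λ = +138.73650°
δ = d/R = 82/6356.8 = 0.012900 rad
φ₂ = arcsin(sin φ₁ cos δ + cos φ₁ sin δ cos θ)
   = arcsin(-0.79519·0.99992 + 0.60636·0.01290·-0.13572) = -52.76715°
λ₂ = λ₁ + atan2(sin θ sin δ cos φ₁, cos δ − sin φ₁ sin φ₂) = 139.94678°

139.947°E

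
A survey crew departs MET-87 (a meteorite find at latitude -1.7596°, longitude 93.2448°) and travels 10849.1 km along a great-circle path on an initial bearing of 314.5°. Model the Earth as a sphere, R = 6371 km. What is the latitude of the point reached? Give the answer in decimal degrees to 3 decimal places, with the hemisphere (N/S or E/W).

δ = d/R = 10849.1/6371 = 1.702888 rad
φ₂ = arcsin(sin φ₁ cos δ + cos φ₁ sin δ cos θ)
   = arcsin(-0.03071·-0.13171 + 0.99953·0.99129·0.70091) = 44.30838°
λ₂ = λ₁ + atan2(sin θ sin δ cos φ₁, cos δ − sin φ₁ sin φ₂) = -5.62294°

44.308°N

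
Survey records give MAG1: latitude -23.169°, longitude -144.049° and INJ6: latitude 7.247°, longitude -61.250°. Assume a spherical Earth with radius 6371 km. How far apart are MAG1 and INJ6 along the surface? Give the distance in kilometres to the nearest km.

9595 km

Δφ = 30.4160°,  Δλ = 82.7990°
a = sin²(Δφ/2) + cos φ₁ cos φ₂ sin²(Δλ/2) = 0.467656
c = 2·arcsin(√a) = 1.506063 rad = 86.2910°
d = R·c = 6371 × 1.506063 = 9595.1 km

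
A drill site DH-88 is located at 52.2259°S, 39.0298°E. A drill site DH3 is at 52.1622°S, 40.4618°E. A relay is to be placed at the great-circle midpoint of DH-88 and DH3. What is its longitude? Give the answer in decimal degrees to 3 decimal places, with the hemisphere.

39.746°E

Bx = cos φ₂ cos Δλ = 0.613237,  By = cos φ₂ sin Δλ = 0.015330
φₘ = atan2(sin φ₁ + sin φ₂, √((cos φ₁ + Bx)² + By²)) = -52.19622°
λₘ = λ₁ + atan2(By, cos φ₁ + Bx) = 39.74631°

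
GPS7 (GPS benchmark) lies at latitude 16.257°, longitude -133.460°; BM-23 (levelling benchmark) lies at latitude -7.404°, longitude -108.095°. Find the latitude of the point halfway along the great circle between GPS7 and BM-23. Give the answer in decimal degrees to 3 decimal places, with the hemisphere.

4.537°N

Bx = cos φ₂ cos Δλ = 0.896063,  By = cos φ₂ sin Δλ = 0.424811
φₘ = atan2(sin φ₁ + sin φ₂, √((cos φ₁ + Bx)² + By²)) = 4.53671°
λₘ = λ₁ + atan2(By, cos φ₁ + Bx) = -120.56843°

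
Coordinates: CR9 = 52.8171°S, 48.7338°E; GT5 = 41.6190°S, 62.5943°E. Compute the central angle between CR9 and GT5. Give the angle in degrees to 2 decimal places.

Δφ = 11.1981°,  Δλ = 13.8605°
a = sin²(Δφ/2) + cos φ₁ cos φ₂ sin²(Δλ/2) = 0.016097
c = 2·arcsin(√a) = 0.254434 rad = 14.5780°

14.58°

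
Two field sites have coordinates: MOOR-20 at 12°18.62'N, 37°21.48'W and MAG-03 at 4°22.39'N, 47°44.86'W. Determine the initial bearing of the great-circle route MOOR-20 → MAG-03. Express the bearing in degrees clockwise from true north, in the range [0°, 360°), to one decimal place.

233.2°

MOOR-20: φ = +12.31033°, λ = -37.35800°
MAG-03: φ = +4.37317°, λ = -47.74767°
Δλ = -10.3897°
y = sin Δλ · cos φ₂ = -0.179817
x = cos φ₁ sin φ₂ − sin φ₁ cos φ₂ cos Δλ = -0.134601
θ = atan2(y, x) = -126.8166° → 233.1834° (mod 360°)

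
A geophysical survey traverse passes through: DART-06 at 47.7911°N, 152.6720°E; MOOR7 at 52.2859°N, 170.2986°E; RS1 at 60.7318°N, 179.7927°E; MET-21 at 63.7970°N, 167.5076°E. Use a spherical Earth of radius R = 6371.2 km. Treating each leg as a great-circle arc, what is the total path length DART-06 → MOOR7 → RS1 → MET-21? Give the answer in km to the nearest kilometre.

3173 km

DART-06→MOOR7: c = 0.211919 rad, d = 1350.18 km
MOOR7→RS1: c = 0.173083 rad, d = 1102.75 km
RS1→MET-21: c = 0.112967 rad, d = 719.74 km
Total = 1350.18 + 1102.75 + 719.74 = 3172.66 km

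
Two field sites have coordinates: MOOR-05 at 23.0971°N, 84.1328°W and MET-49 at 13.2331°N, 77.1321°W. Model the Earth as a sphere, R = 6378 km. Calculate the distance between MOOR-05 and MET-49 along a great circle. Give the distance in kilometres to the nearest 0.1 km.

Δφ = -9.8640°,  Δλ = 7.0007°
a = sin²(Δφ/2) + cos φ₁ cos φ₂ sin²(Δλ/2) = 0.010729
c = 2·arcsin(√a) = 0.207536 rad = 11.8910°
d = R·c = 6378 × 0.207536 = 1323.7 km

1323.7 km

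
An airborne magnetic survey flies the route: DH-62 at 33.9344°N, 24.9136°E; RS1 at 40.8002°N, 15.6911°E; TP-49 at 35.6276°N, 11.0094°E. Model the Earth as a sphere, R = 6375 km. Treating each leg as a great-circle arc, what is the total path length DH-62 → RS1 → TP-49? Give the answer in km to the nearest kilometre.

DH-62→RS1: c = 0.175094 rad, d = 1116.22 km
RS1→TP-49: c = 0.110739 rad, d = 705.96 km
Total = 1116.22 + 705.96 = 1822.19 km

1822 km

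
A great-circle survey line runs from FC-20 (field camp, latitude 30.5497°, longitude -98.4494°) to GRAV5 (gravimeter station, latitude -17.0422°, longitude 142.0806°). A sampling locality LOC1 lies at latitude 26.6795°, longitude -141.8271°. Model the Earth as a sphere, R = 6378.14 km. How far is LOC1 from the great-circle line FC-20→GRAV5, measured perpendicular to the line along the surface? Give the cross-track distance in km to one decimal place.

δ₁₃ = central angle FC-20→LOC1 = 0.664014 rad  (haversine)
θ₁₃ = bearing FC-20→LOC1 = 275.266°,  θ₁₂ = bearing FC-20→GRAV5 = 269.084°
dₓₜ = R·arcsin(sin δ₁₃ · sin(θ₁₃ − θ₁₂)) = 6378.14·arcsin(0.61628·sin(6.182°)) = 423.635 km
|dₓₜ| = 423.635 km

423.6 km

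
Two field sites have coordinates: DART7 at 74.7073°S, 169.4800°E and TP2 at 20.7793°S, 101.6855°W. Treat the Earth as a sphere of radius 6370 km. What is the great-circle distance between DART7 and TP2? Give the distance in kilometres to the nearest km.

7747 km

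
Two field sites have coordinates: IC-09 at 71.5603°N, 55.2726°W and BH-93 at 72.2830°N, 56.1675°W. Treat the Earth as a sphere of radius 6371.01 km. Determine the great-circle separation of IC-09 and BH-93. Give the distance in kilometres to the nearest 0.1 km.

86.1 km

Δφ = 0.7227°,  Δλ = -0.8949°
a = sin²(Δφ/2) + cos φ₁ cos φ₂ sin²(Δλ/2) = 0.000046
c = 2·arcsin(√a) = 0.013512 rad = 0.7742°
d = R·c = 6371.01 × 0.013512 = 86.1 km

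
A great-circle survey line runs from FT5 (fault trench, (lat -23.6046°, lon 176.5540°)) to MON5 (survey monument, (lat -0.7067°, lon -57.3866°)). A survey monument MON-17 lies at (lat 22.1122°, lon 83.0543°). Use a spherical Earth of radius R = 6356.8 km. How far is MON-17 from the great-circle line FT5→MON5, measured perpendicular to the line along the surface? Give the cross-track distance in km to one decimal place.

241.7 km

δ₁₃ = central angle FT5→MON-17 = 1.774757 rad  (haversine)
θ₁₃ = bearing FT5→MON-17 = 289.214°,  θ₁₂ = bearing FT5→MON5 = 106.990°
dₓₜ = R·arcsin(sin δ₁₃ · sin(θ₁₃ − θ₁₂)) = 6356.8·arcsin(0.97927·sin(182.224°)) = -241.663 km
|dₓₜ| = 241.663 km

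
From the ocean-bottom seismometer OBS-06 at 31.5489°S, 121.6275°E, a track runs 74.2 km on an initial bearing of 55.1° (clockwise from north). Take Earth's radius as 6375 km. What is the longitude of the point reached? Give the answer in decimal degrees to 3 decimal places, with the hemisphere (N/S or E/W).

122.267°E

δ = d/R = 74.2/6375 = 0.011639 rad
φ₂ = arcsin(sin φ₁ cos δ + cos φ₁ sin δ cos θ)
   = arcsin(-0.52323·0.99993 + 0.85219·0.01164·0.57215) = -31.16576°
λ₂ = λ₁ + atan2(sin θ sin δ cos φ₁, cos δ − sin φ₁ sin φ₂) = 122.26669°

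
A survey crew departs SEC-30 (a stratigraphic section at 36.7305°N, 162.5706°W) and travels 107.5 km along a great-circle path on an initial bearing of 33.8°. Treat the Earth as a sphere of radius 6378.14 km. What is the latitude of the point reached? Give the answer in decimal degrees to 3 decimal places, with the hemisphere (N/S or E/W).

37.531°N

δ = d/R = 107.5/6378.14 = 0.016854 rad
φ₂ = arcsin(sin φ₁ cos δ + cos φ₁ sin δ cos θ)
   = arcsin(0.59805·0.99986 + 0.80146·0.01685·0.83098) = 37.53106°
λ₂ = λ₁ + atan2(sin θ sin δ cos φ₁, cos δ − sin φ₁ sin φ₂) = -161.89320°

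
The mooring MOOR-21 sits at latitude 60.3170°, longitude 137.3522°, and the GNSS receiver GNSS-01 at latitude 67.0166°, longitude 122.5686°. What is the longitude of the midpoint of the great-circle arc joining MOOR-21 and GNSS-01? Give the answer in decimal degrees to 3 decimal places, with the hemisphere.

130.839°E

Bx = cos φ₂ cos Δλ = 0.377539,  By = cos φ₂ sin Δλ = -0.099634
φₘ = atan2(sin φ₁ + sin φ₂, √((cos φ₁ + Bx)² + By²)) = 63.85374°
λₘ = λ₁ + atan2(By, cos φ₁ + Bx) = 130.83935°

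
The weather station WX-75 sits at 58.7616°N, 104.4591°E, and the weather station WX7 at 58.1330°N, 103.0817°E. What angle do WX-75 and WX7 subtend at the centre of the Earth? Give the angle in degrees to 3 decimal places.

Δφ = -0.6286°,  Δλ = -1.3774°
a = sin²(Δφ/2) + cos φ₁ cos φ₂ sin²(Δλ/2) = 0.000070
c = 2·arcsin(√a) = 0.016691 rad = 0.9563°

0.956°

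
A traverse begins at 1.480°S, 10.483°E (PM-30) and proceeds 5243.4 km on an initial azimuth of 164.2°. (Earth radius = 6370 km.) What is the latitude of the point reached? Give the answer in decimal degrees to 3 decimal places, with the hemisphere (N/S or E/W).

46.295°S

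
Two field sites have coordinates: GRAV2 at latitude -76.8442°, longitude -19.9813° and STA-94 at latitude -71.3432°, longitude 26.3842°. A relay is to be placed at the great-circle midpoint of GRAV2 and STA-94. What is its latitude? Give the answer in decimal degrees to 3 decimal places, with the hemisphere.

75.284°S

Bx = cos φ₂ cos Δλ = 0.220748,  By = cos φ₂ sin Δλ = 0.231529
φₘ = atan2(sin φ₁ + sin φ₂, √((cos φ₁ + Bx)² + By²)) = -75.28379°
λₘ = λ₁ + atan2(By, cos φ₁ + Bx) = 7.33074°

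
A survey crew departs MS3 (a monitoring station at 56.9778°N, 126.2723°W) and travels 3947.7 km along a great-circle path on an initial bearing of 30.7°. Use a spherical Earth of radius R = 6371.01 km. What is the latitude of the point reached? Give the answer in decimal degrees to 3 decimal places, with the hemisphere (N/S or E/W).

72.690°N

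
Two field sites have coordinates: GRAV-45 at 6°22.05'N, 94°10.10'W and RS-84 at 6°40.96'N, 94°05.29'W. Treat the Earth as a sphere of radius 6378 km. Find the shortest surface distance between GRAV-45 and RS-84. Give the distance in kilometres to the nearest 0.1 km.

36.2 km

GRAV-45: φ = +6.36750°, λ = -94.16833°
RS-84: φ = +6.68267°, λ = -94.08817°
Δφ = 0.3152°,  Δλ = 0.0802°
a = sin²(Δφ/2) + cos φ₁ cos φ₂ sin²(Δλ/2) = 0.000008
c = 2·arcsin(√a) = 0.005674 rad = 0.3251°
d = R·c = 6378 × 0.005674 = 36.2 km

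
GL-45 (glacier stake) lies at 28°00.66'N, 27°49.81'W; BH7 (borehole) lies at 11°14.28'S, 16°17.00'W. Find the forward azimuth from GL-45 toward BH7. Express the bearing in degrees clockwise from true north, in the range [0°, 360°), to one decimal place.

162.5°

GL-45: φ = +28.01100°, λ = -27.83017°
BH7: φ = -11.23800°, λ = -16.28333°
Δλ = 11.5468°
y = sin Δλ · cos φ₂ = 0.196331
x = cos φ₁ sin φ₂ − sin φ₁ cos φ₂ cos Δλ = -0.623369
θ = atan2(y, x) = 162.5181° → 162.5181° (mod 360°)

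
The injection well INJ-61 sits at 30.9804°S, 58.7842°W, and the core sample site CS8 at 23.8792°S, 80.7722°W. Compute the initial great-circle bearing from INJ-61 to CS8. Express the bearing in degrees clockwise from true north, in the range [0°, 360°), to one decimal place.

284.6°

Δλ = -21.9880°
y = sin Δλ · cos φ₂ = -0.342363
x = cos φ₁ sin φ₂ − sin φ₁ cos φ₂ cos Δλ = 0.089386
θ = atan2(y, x) = -75.3676° → 284.6324° (mod 360°)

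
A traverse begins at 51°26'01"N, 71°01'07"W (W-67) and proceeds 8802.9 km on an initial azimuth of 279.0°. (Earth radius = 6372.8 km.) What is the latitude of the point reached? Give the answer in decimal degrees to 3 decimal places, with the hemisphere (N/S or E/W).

14.066°N

W-67: φ = +51.43361°, λ = -71.01861°
δ = d/R = 8802.9/6372.8 = 1.381324 rad
φ₂ = arcsin(sin φ₁ cos δ + cos φ₁ sin δ cos θ)
   = arcsin(0.78189·0.18834 + 0.62342·0.98210·0.15643) = 14.06606°
λ₂ = λ₁ + atan2(sin θ sin δ cos φ₁, cos δ − sin φ₁ sin φ₂) = -161.17864°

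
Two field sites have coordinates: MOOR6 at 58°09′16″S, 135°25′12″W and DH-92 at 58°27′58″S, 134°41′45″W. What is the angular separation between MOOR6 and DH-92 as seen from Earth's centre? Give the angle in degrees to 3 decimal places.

MOOR6: φ = -58.15444°, λ = -135.42000°
DH-92: φ = -58.46611°, λ = -134.69583°
Δφ = -0.3117°,  Δλ = 0.7242°
a = sin²(Δφ/2) + cos φ₁ cos φ₂ sin²(Δλ/2) = 0.000018
c = 2·arcsin(√a) = 0.008583 rad = 0.4918°

0.492°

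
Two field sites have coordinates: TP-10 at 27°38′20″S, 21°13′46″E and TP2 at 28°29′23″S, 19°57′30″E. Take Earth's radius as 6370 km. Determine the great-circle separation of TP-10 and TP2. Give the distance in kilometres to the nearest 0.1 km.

156.5 km

TP-10: φ = -27.63889°, λ = +21.22944°
TP2: φ = -28.48972°, λ = +19.95833°
Δφ = -0.8508°,  Δλ = -1.2711°
a = sin²(Δφ/2) + cos φ₁ cos φ₂ sin²(Δλ/2) = 0.000151
c = 2·arcsin(√a) = 0.024571 rad = 1.4078°
d = R·c = 6370 × 0.024571 = 156.5 km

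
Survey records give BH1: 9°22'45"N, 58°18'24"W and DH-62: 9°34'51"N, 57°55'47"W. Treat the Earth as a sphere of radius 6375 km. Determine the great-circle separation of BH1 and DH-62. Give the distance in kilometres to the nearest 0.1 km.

47.1 km

BH1: φ = +9.37917°, λ = -58.30667°
DH-62: φ = +9.58083°, λ = -57.92972°
Δφ = 0.2017°,  Δλ = 0.3769°
a = sin²(Δφ/2) + cos φ₁ cos φ₂ sin²(Δλ/2) = 0.000014
c = 2·arcsin(√a) = 0.007382 rad = 0.4230°
d = R·c = 6375 × 0.007382 = 47.1 km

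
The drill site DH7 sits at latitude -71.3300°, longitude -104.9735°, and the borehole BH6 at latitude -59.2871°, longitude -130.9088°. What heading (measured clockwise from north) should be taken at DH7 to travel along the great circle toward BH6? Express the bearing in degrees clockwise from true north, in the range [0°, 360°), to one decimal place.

305.6°

Δλ = -25.9353°
y = sin Δλ · cos φ₂ = -0.223374
x = cos φ₁ sin φ₂ − sin φ₁ cos φ₂ cos Δλ = 0.159914
θ = atan2(y, x) = -54.4010° → 305.5990° (mod 360°)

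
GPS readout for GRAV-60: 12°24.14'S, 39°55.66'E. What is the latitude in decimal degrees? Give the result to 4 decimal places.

12° + 24.14′/60 = 12 + 0.40233 = 12.4023°

12.4023°S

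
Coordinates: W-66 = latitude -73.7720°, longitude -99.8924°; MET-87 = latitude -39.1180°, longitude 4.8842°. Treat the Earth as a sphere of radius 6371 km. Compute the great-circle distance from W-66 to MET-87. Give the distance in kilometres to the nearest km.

6294 km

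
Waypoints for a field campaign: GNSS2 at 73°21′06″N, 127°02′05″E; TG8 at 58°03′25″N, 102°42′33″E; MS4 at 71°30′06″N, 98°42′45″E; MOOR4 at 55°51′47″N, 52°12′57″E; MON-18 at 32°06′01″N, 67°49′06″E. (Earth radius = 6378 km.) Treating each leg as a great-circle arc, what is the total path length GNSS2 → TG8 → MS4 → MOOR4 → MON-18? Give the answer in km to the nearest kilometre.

9185 km

GNSS2: φ = +73.35167°, λ = +127.03472°
TG8: φ = +58.05694°, λ = +102.70917°
MS4: φ = +71.50167°, λ = +98.71250°
MOOR4: φ = +55.86306°, λ = +52.21583°
MON-18: φ = +32.10028°, λ = +67.81833°
GNSS2→TG8: c = 0.313939 rad, d = 2002.30 km
TG8→MS4: c = 0.236404 rad, d = 1507.78 km
MS4→MOOR4: c = 0.433500 rad, d = 2764.86 km
MOOR4→MON-18: c = 0.456265 rad, d = 2910.06 km
Total = 2002.30 + 1507.78 + 2764.86 + 2910.06 = 9185.01 km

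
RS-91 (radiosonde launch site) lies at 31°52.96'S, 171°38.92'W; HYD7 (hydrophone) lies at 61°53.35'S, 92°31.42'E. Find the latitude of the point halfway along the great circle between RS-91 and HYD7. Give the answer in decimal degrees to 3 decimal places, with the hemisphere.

RS-91: φ = -31.88267°, λ = -171.64867°
HYD7: φ = -61.88917°, λ = +92.52367°
Bx = cos φ₂ cos Δλ = -0.047842,  By = cos φ₂ sin Δλ = -0.468744
φₘ = atan2(sin φ₁ + sin φ₂, √((cos φ₁ + Bx)² + By²)) = -56.64375°
λₘ = λ₁ + atan2(By, cos φ₁ + Bx) = 158.02428°

56.644°S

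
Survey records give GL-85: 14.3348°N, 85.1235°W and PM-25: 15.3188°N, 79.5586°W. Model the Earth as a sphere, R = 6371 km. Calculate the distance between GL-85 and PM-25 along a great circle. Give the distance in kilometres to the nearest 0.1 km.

Δφ = 0.9840°,  Δλ = 5.5649°
a = sin²(Δφ/2) + cos φ₁ cos φ₂ sin²(Δλ/2) = 0.002276
c = 2·arcsin(√a) = 0.095446 rad = 5.4686°
d = R·c = 6371 × 0.095446 = 608.1 km

608.1 km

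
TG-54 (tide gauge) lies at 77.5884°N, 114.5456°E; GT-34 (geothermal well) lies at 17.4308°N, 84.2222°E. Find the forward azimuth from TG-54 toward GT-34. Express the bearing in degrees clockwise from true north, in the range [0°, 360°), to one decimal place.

Δλ = -30.3234°
y = sin Δλ · cos φ₂ = -0.481696
x = cos φ₁ sin φ₂ − sin φ₁ cos φ₂ cos Δλ = -0.739920
θ = atan2(y, x) = -146.9354° → 213.0646° (mod 360°)

213.1°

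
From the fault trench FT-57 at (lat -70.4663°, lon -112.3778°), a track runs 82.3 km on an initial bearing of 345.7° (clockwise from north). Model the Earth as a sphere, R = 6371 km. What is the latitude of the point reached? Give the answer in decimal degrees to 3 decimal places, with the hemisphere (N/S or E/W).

69.748°S

δ = d/R = 82.3/6371 = 0.012918 rad
φ₂ = arcsin(sin φ₁ cos δ + cos φ₁ sin δ cos θ)
   = arcsin(-0.94244·0.99992 + 0.33436·0.01292·0.96902) = -69.74830°
λ₂ = λ₁ + atan2(sin θ sin δ cos φ₁, cos δ − sin φ₁ sin φ₂) = -112.90594°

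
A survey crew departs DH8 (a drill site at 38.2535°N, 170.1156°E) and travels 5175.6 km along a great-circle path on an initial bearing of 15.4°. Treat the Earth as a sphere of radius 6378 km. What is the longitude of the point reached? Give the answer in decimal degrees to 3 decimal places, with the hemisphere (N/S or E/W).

δ = d/R = 5175.6/6378 = 0.811477 rad
φ₂ = arcsin(sin φ₁ cos δ + cos φ₁ sin δ cos θ)
   = arcsin(0.61914·0.68843 + 0.78528·0.72530·0.96410) = 77.25231°
λ₂ = λ₁ + atan2(sin θ sin δ cos φ₁, cos δ − sin φ₁ sin φ₂) = -129.08881°

129.089°W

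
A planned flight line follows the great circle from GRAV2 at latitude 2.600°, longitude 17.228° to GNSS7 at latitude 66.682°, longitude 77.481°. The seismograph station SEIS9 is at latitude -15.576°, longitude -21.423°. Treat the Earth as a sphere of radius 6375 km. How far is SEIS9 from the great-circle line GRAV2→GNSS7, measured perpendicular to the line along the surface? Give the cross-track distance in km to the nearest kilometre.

δ₁₃ = central angle GRAV2→SEIS9 = 0.738723 rad  (haversine)
θ₁₃ = bearing GRAV2→SEIS9 = 243.317°,  θ₁₂ = bearing GRAV2→GNSS7 = 20.722°
dₓₜ = R·arcsin(sin δ₁₃ · sin(θ₁₃ − θ₁₂)) = 6375·arcsin(0.67334·sin(222.596°)) = -3016.619 km
|dₓₜ| = 3016.619 km

3017 km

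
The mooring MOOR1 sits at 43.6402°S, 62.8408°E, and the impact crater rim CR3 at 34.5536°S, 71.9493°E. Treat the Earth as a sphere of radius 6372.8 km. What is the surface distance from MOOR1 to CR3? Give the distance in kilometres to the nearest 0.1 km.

1278.8 km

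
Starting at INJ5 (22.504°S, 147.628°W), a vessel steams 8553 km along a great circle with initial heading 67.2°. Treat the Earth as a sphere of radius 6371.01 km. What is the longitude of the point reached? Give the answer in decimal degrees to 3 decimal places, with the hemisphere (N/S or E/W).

79.120°W

δ = d/R = 8553/6371.01 = 1.342487 rad
φ₂ = arcsin(sin φ₁ cos δ + cos φ₁ sin δ cos θ)
   = arcsin(-0.38275·0.22633 + 0.92385·0.97405·0.38752) = 15.19409°
λ₂ = λ₁ + atan2(sin θ sin δ cos φ₁, cos δ − sin φ₁ sin φ₂) = -79.12025°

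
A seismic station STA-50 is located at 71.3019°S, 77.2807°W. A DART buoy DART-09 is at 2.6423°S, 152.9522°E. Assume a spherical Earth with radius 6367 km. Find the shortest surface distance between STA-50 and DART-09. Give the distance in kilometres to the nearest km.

11032 km

Δφ = 68.6596°,  Δλ = -129.7671°
a = sin²(Δφ/2) + cos φ₁ cos φ₂ sin²(Δλ/2) = 0.580590
c = 2·arcsin(√a) = 1.732683 rad = 99.2754°
d = R·c = 6367 × 1.732683 = 11032.0 km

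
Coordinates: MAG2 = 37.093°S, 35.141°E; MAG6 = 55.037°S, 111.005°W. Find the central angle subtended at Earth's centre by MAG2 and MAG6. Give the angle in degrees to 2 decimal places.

Δφ = -17.9440°,  Δλ = -146.1460°
a = sin²(Δφ/2) + cos φ₁ cos φ₂ sin²(Δλ/2) = 0.442668
c = 2·arcsin(√a) = 1.455881 rad = 83.4158°

83.42°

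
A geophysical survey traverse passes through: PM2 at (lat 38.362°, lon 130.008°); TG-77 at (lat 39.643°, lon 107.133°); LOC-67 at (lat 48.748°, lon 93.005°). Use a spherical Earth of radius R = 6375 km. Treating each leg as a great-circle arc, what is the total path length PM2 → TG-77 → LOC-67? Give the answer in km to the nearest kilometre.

3489 km

PM2→TG-77: c = 0.310224 rad, d = 1977.68 km
TG-77→LOC-67: c = 0.237019 rad, d = 1510.99 km
Total = 1977.68 + 1510.99 = 3488.67 km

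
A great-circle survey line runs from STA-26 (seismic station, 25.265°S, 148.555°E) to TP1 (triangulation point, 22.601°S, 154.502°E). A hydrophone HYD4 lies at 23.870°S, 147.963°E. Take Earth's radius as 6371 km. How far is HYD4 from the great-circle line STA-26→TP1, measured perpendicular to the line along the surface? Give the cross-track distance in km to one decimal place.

δ₁₃ = central angle STA-26→HYD4 = 0.026098 rad  (haversine)
θ₁₃ = bearing STA-26→HYD4 = 338.772°,  θ₁₂ = bearing STA-26→TP1 = 65.121°
dₓₜ = R·arcsin(sin δ₁₃ · sin(θ₁₃ − θ₁₂)) = 6371·arcsin(0.02609·sin(273.651°)) = -165.931 km
|dₓₜ| = 165.931 km

165.9 km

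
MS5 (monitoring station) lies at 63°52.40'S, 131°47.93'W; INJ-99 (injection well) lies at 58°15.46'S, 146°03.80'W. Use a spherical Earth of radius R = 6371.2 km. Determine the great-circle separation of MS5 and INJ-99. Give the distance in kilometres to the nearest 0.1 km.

985.6 km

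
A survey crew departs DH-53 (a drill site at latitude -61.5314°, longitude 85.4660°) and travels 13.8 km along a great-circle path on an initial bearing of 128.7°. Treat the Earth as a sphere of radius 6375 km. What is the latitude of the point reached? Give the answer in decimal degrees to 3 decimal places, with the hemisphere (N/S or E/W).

61.609°S

δ = d/R = 13.8/6375 = 0.002165 rad
φ₂ = arcsin(sin φ₁ cos δ + cos φ₁ sin δ cos θ)
   = arcsin(-0.87908·1.00000 + 0.47668·0.00216·-0.62524) = -61.60880°
λ₂ = λ₁ + atan2(sin θ sin δ cos φ₁, cos δ − sin φ₁ sin φ₂) = 85.66957°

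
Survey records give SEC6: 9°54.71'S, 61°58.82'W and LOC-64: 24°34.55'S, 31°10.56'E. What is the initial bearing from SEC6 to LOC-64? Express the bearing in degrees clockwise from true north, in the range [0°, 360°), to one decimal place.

SEC6: φ = -9.91183°, λ = -61.98033°
LOC-64: φ = -24.57583°, λ = +31.17600°
Δλ = 93.1563°
y = sin Δλ · cos φ₂ = 0.908032
x = cos φ₁ sin φ₂ − sin φ₁ cos φ₂ cos Δλ = -0.418309
θ = atan2(y, x) = 114.7344° → 114.7344° (mod 360°)

114.7°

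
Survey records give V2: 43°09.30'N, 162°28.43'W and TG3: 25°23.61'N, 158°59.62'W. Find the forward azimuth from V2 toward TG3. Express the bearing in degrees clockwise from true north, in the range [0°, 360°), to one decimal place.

169.8°

V2: φ = +43.15500°, λ = -162.47383°
TG3: φ = +25.39350°, λ = -158.99367°
Δλ = 3.4802°
y = sin Δλ · cos φ₂ = 0.054838
x = cos φ₁ sin φ₂ − sin φ₁ cos φ₂ cos Δλ = -0.303916
θ = atan2(y, x) = 169.7717° → 169.7717° (mod 360°)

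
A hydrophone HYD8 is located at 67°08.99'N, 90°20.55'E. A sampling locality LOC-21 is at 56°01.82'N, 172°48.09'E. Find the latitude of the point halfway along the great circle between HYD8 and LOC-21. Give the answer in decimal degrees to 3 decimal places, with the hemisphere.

67.616°N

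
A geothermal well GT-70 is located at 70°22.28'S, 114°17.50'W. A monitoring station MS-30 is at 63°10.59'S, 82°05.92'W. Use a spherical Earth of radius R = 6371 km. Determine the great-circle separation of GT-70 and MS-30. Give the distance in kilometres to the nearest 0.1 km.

GT-70: φ = -70.37133°, λ = -114.29167°
MS-30: φ = -63.17650°, λ = -82.09867°
Δφ = 7.1948°,  Δλ = 32.1930°
a = sin²(Δφ/2) + cos φ₁ cos φ₂ sin²(Δλ/2) = 0.015589
c = 2·arcsin(√a) = 0.250368 rad = 14.3450°
d = R·c = 6371 × 0.250368 = 1595.1 km

1595.1 km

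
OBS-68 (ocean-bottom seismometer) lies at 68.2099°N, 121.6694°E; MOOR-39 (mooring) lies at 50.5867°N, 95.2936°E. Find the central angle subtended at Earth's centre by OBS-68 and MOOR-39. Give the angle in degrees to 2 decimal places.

Δφ = -17.6232°,  Δλ = -26.3758°
a = sin²(Δφ/2) + cos φ₁ cos φ₂ sin²(Δλ/2) = 0.035733
c = 2·arcsin(√a) = 0.380354 rad = 21.7927°

21.79°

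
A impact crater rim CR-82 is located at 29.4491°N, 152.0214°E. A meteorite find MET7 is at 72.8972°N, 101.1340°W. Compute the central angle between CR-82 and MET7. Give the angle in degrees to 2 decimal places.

Δφ = 43.4481°,  Δλ = 106.8446°
a = sin²(Δφ/2) + cos φ₁ cos φ₂ sin²(Δλ/2) = 0.302150
c = 2·arcsin(√a) = 1.163966 rad = 66.6904°

66.69°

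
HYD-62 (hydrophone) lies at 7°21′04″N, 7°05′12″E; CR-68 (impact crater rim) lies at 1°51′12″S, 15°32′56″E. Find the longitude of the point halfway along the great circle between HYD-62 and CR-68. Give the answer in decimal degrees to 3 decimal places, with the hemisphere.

HYD-62: φ = +7.35111°, λ = +7.08667°
CR-68: φ = -1.85333°, λ = +15.54889°
Bx = cos φ₂ cos Δλ = 0.988596,  By = cos φ₂ sin Δλ = 0.147080
φₘ = atan2(sin φ₁ + sin φ₂, √((cos φ₁ + Bx)² + By²)) = 2.75639°
λₘ = λ₁ + atan2(By, cos φ₁ + Bx) = 11.33416°

11.334°E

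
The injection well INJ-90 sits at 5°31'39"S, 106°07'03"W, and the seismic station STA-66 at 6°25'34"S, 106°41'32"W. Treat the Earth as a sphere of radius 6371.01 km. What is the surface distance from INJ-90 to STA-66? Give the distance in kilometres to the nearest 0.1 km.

118.4 km

INJ-90: φ = -5.52750°, λ = -106.11750°
STA-66: φ = -6.42611°, λ = -106.69222°
Δφ = -0.8986°,  Δλ = -0.5747°
a = sin²(Δφ/2) + cos φ₁ cos φ₂ sin²(Δλ/2) = 0.000086
c = 2·arcsin(√a) = 0.018588 rad = 1.0650°
d = R·c = 6371.01 × 0.018588 = 118.4 km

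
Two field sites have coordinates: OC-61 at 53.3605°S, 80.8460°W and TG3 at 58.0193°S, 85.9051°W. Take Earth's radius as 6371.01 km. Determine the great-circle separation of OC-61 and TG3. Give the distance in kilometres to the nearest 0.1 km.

607.0 km

Δφ = -4.6588°,  Δλ = -5.0591°
a = sin²(Δφ/2) + cos φ₁ cos φ₂ sin²(Δλ/2) = 0.002268
c = 2·arcsin(√a) = 0.095276 rad = 5.4589°
d = R·c = 6371.01 × 0.095276 = 607.0 km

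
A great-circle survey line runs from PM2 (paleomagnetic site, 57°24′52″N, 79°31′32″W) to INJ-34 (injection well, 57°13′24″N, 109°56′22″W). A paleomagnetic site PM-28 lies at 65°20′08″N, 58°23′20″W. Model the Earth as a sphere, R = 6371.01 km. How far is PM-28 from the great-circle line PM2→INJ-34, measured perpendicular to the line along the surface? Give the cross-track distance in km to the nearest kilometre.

PM2: φ = +57.41444°, λ = -79.52556°
INJ-34: φ = +57.22333°, λ = -109.93944°
PM-28: φ = +65.33556°, λ = -58.38889°
δ₁₃ = central angle PM2→PM-28 = 0.222546 rad  (haversine)
θ₁₃ = bearing PM2→PM-28 = 42.983°,  θ₁₂ = bearing PM2→INJ-34 = 282.236°
dₓₜ = R·arcsin(sin δ₁₃ · sin(θ₁₃ − θ₁₂)) = 6371.01·arcsin(0.22071·sin(-239.253°)) = 1215.878 km
|dₓₜ| = 1215.878 km

1216 km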